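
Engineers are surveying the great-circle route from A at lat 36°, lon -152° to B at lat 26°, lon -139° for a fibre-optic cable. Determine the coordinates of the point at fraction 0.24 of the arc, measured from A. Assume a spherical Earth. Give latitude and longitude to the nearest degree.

≈ lat 34°, lon -149°

Write both endpoints as unit vectors p₁, p₂ with components (cos φ cos λ, cos φ sin λ, sin φ).
The central angle between the endpoints is δ = arccos(p₁·p₂) ≈ 0.261 rad (14.9°).
Interpolate at f = 0.24 with slerp weights a = sin((1−f)δ)/sin δ ≈ 0.764, b = sin(fδ)/sin δ ≈ 0.243.
p = a·p₁ + b·p₂ ≈ (-0.710, -0.433, 0.555); φ = arcsin(p_z) ≈ 33.73°, λ = atan2(p_y, p_x) ≈ -148.62°.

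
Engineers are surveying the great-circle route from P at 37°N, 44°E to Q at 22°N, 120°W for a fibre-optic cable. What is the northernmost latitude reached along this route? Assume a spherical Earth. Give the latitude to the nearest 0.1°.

≈ 76.5°N

The great circle lies in the plane with unit normal n̂ = (p₁ × p₂)/|p₁ × p₂|.
Here n̂_z ≈ -0.234; the vertex latitude is φ_max = arccos|n̂_z| ≈ 76.5°.
Check via Clairaut: cos φ_max = |cos φ₁| · sin C = cos(37.0°)·sin(17.0°) ≈ 0.234, again giving ≈ 76.5°.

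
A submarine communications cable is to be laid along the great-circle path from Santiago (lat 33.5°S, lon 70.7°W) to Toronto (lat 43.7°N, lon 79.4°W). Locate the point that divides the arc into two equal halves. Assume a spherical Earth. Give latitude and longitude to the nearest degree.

≈ lat 5°N, lon 75°W

Convert each endpoint to a unit vector on the sphere (x = cos φ cos λ, y = cos φ sin λ, z = sin φ).
The central angle between the endpoints is δ = arccos(p₁·p₂) ≈ 1.355 rad (77.6°).
Interpolate at f = 1/2 with slerp weights a = sin((1−f)δ)/sin δ ≈ 0.642, b = sin(fδ)/sin δ ≈ 0.642.
p = a·p₁ + b·p₂ ≈ (0.262, -0.961, 0.089); φ = arcsin(p_z) ≈ 5.11°, λ = atan2(p_y, p_x) ≈ -74.74°.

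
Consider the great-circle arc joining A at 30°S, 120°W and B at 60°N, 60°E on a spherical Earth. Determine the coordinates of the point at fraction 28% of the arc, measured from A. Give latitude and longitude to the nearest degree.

≈ 12°N, 120°W

Convert each endpoint to a unit vector on the sphere (x = cos φ cos λ, y = cos φ sin λ, z = sin φ).
The central angle between the endpoints is δ = arccos(p₁·p₂) ≈ 2.618 rad (150.0°).
Interpolate at f = 0.28 with slerp weights a = sin((1−f)δ)/sin δ ≈ 1.902, b = sin(fδ)/sin δ ≈ 1.338.
p = a·p₁ + b·p₂ ≈ (-0.489, -0.847, 0.208); φ = arcsin(p_z) ≈ 12.00°, λ = atan2(p_y, p_x) ≈ -120.00°.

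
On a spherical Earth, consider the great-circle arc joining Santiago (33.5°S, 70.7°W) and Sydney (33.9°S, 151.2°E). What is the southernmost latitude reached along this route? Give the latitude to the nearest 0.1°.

≈ 61.8°S

The great circle lies in the plane with unit normal n̂ = (p₁ × p₂)/|p₁ × p₂|.
Here n̂_z ≈ -0.472; the vertex latitude is φ_max = arccos|n̂_z| ≈ 61.8°.
Check via Clairaut: cos φ_max = |cos φ₁| · sin C = cos(33.5°)·sin(145.5°) ≈ 0.472, again giving ≈ 61.8°.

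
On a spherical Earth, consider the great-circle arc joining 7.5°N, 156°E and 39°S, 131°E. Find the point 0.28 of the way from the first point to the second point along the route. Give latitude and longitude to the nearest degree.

≈ 6°S, 150°E

Convert each endpoint to a unit vector on the sphere (x = cos φ cos λ, y = cos φ sin λ, z = sin φ).
The central angle between the endpoints is δ = arccos(p₁·p₂) ≈ 0.907 rad (52.0°).
Interpolate at f = 0.28 with slerp weights a = sin((1−f)δ)/sin δ ≈ 0.771, b = sin(fδ)/sin δ ≈ 0.319.
p = a·p₁ + b·p₂ ≈ (-0.861, 0.498, -0.100); φ = arcsin(p_z) ≈ -5.74°, λ = atan2(p_y, p_x) ≈ 149.96°.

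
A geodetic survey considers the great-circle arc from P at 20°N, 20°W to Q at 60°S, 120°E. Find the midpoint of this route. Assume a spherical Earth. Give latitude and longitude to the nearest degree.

≈ 39°S, 10°E

The haversine formula gives a central angle δ ≈ 2.286 rad (131.0°) between the endpoints.
Interpolate at f = 1/2 with slerp weights a = sin((1−f)δ)/sin δ ≈ 1.206, b = sin(fδ)/sin δ ≈ 1.206.
p = a·p₁ + b·p₂ ≈ (0.763, 0.135, -0.632); φ = arcsin(p_z) ≈ -39.19°, λ = atan2(p_y, p_x) ≈ 10.00°.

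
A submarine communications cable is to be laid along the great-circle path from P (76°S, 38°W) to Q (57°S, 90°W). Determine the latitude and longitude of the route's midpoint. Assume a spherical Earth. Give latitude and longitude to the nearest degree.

≈ (68°S, 75°W)

Convert each endpoint to a unit vector on the sphere (x = cos φ cos λ, y = cos φ sin λ, z = sin φ).
The central angle between the endpoints is δ = arccos(p₁·p₂) ≈ 0.463 rad (26.5°).
Interpolate at f = 1/2 with slerp weights a = sin((1−f)δ)/sin δ ≈ 0.514, b = sin(fδ)/sin δ ≈ 0.514.
p = a·p₁ + b·p₂ ≈ (0.098, -0.356, -0.929); φ = arcsin(p_z) ≈ -68.32°, λ = atan2(p_y, p_x) ≈ -74.63°.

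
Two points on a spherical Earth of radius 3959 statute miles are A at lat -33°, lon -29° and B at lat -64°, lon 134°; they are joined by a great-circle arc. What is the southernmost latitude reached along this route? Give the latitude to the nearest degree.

≈ -84°

The great circle lies in the plane with unit normal n̂ = (p₁ × p₂)/|p₁ × p₂|.
Here n̂_z ≈ +0.109; the vertex latitude is φ_max = arccos|n̂_z| ≈ 83.8°.
Check via Clairaut: cos φ_max = |cos φ₁| · sin C = cos(33.0°)·sin(172.6°) ≈ 0.109, again giving ≈ 83.8°.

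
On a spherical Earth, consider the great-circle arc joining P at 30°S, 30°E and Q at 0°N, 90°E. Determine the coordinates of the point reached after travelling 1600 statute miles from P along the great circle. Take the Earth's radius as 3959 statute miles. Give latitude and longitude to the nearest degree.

≈ 21°S, 54°E

Write both endpoints as unit vectors p₁, p₂ with components (cos φ cos λ, cos φ sin λ, sin φ).
The central angle between the endpoints is δ = arccos(p₁·p₂) ≈ 1.123 rad (64.3°). The total great-circle distance is δ·R ≈ 1.123 × 3959 ≈ 4446 mi, so the target fraction is f = 1600/4446 ≈ 0.360.
Interpolate at f ≈ 0.360 with slerp weights a = sin((1−f)δ)/sin δ ≈ 0.731, b = sin(fδ)/sin δ ≈ 0.436.
p = a·p₁ + b·p₂ ≈ (0.548, 0.753, -0.365); φ = arcsin(p_z) ≈ -21.42°, λ = atan2(p_y, p_x) ≈ 53.94°.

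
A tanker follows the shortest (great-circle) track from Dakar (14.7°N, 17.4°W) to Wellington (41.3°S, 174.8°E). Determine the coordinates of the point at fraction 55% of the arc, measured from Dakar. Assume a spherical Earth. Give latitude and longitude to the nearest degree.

≈ 61°S, 61°W

Write both endpoints as unit vectors p₁, p₂ with components (cos φ cos λ, cos φ sin λ, sin φ).
The central angle between the endpoints is δ = arccos(p₁·p₂) ≈ 2.642 rad (151.4°).
Interpolate at f = 0.55 with slerp weights a = sin((1−f)δ)/sin δ ≈ 1.937, b = sin(fδ)/sin δ ≈ 2.073.
p = a·p₁ + b·p₂ ≈ (0.237, -0.419, -0.876); φ = arcsin(p_z) ≈ -61.22°, λ = atan2(p_y, p_x) ≈ -60.52°.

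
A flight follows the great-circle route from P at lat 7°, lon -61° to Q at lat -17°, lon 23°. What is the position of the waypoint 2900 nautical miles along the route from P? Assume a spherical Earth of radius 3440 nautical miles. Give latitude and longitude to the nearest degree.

≈ lat -8°, lon -15°

Convert each endpoint to a unit vector on the sphere (x = cos φ cos λ, y = cos φ sin λ, z = sin φ).
The central angle between the endpoints is δ = arccos(p₁·p₂) ≈ 1.507 rad (86.4°). The total great-circle distance is δ·R ≈ 1.507 × 3440 ≈ 5185 nmi, so the target fraction is f = 2900/5185 ≈ 0.559.
Interpolate at f ≈ 0.559 with slerp weights a = sin((1−f)δ)/sin δ ≈ 0.618, b = sin(fδ)/sin δ ≈ 0.748.
p = a·p₁ + b·p₂ ≈ (0.956, -0.257, -0.143); φ = arcsin(p_z) ≈ -8.25°, λ = atan2(p_y, p_x) ≈ -15.03°.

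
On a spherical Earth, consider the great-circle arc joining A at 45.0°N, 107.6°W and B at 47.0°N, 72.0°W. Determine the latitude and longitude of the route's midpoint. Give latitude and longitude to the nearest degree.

≈ 47°N, 90°W

Write both endpoints as unit vectors p₁, p₂ with components (cos φ cos λ, cos φ sin λ, sin φ).
The central angle between the endpoints is δ = arccos(p₁·p₂) ≈ 0.429 rad (24.6°).
Interpolate at f = 1/2 with slerp weights a = sin((1−f)δ)/sin δ ≈ 0.512, b = sin(fδ)/sin δ ≈ 0.512.
p = a·p₁ + b·p₂ ≈ (-0.002, -0.677, 0.736); φ = arcsin(p_z) ≈ 47.40°, λ = atan2(p_y, p_x) ≈ -90.13°.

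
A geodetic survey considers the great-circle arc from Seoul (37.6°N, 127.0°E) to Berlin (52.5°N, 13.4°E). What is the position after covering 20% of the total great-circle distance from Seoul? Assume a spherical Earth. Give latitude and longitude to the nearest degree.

≈ (49°N, 114°E)

From cos δ = sin φ₁ sin φ₂ + cos φ₁ cos φ₂ cos Δλ, the central angle is δ ≈ 1.276 rad (73.1°).
Interpolate at f = 0.20 with slerp weights a = sin((1−f)δ)/sin δ ≈ 0.891, b = sin(fδ)/sin δ ≈ 0.264.
p = a·p₁ + b·p₂ ≈ (-0.269, 0.601, 0.753); φ = arcsin(p_z) ≈ 48.84°, λ = atan2(p_y, p_x) ≈ 114.08°.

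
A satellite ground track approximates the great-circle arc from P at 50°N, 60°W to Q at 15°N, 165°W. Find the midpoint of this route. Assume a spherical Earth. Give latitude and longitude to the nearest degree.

Convert each endpoint to a unit vector on the sphere (x = cos φ cos λ, y = cos φ sin λ, z = sin φ).
The central angle between the endpoints is δ = arccos(p₁·p₂) ≈ 1.533 rad (87.8°).
Interpolate at f = 1/2 with slerp weights a = sin((1−f)δ)/sin δ ≈ 0.694, b = sin(fδ)/sin δ ≈ 0.694.
p = a·p₁ + b·p₂ ≈ (-0.425, -0.560, 0.711); φ = arcsin(p_z) ≈ 45.35°, λ = atan2(p_y, p_x) ≈ -127.17°.

≈ 45°N, 127°W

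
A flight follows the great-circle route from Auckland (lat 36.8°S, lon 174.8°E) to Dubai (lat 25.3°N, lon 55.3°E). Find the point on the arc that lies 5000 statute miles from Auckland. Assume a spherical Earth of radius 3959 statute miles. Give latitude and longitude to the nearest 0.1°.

≈ lat 6.2°S, lon 102.2°E

The haversine formula gives a central angle δ ≈ 2.230 rad (127.8°) between the endpoints. The total great-circle distance is δ·R ≈ 2.230 × 3959 ≈ 8829 mi, so the target fraction is f = 5000/8829 ≈ 0.566.
Interpolate at f ≈ 0.566 with slerp weights a = sin((1−f)δ)/sin δ ≈ 1.041, b = sin(fδ)/sin δ ≈ 1.206.
p = a·p₁ + b·p₂ ≈ (-0.210, 0.972, -0.109); φ = arcsin(p_z) ≈ -6.24°, λ = atan2(p_y, p_x) ≈ 102.19°.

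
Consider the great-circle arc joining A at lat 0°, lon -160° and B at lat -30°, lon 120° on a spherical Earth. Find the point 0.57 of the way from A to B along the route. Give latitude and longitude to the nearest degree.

From cos δ = sin φ₁ sin φ₂ + cos φ₁ cos φ₂ cos Δλ, the central angle is δ ≈ 1.420 rad (81.4°).
Interpolate at f = 0.57 with slerp weights a = sin((1−f)δ)/sin δ ≈ 0.580, b = sin(fδ)/sin δ ≈ 0.732.
p = a·p₁ + b·p₂ ≈ (-0.862, 0.351, -0.366); φ = arcsin(p_z) ≈ -21.47°, λ = atan2(p_y, p_x) ≈ 157.86°.

≈ lat -21°, lon 158°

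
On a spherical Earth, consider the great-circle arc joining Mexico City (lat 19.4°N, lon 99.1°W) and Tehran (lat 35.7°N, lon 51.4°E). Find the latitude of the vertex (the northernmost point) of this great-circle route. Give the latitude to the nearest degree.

≈ 65°N

The great circle lies in the plane with unit normal n̂ = (p₁ × p₂)/|p₁ × p₂|.
Here n̂_z ≈ +0.428; the vertex latitude is φ_max = arccos|n̂_z| ≈ 64.7°.
Check via Clairaut: cos φ_max = |cos φ₁| · sin C = cos(19.4°)·sin(27.0°) ≈ 0.428, again giving ≈ 64.7°.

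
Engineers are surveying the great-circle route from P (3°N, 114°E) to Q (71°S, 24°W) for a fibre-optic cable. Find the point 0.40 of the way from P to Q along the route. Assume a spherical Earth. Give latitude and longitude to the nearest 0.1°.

From cos δ = sin φ₁ sin φ₂ + cos φ₁ cos φ₂ cos Δλ, the central angle is δ ≈ 1.866 rad (106.9°).
Interpolate at f = 0.40 with slerp weights a = sin((1−f)δ)/sin δ ≈ 0.941, b = sin(fδ)/sin δ ≈ 0.710.
p = a·p₁ + b·p₂ ≈ (-0.171, 0.764, -0.622); φ = arcsin(p_z) ≈ -38.45°, λ = atan2(p_y, p_x) ≈ 102.61°.

≈ (38.5°S, 102.6°E)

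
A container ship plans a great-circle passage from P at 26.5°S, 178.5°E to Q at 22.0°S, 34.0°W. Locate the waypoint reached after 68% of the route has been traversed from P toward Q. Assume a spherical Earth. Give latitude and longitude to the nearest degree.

≈ 51°S, 68°W

The haversine formula gives a central angle δ ≈ 2.133 rad (122.2°) between the endpoints.
Interpolate at f = 0.68 with slerp weights a = sin((1−f)δ)/sin δ ≈ 0.745, b = sin(fδ)/sin δ ≈ 1.173.
p = a·p₁ + b·p₂ ≈ (0.235, -0.591, -0.772); φ = arcsin(p_z) ≈ -50.53°, λ = atan2(p_y, p_x) ≈ -68.31°.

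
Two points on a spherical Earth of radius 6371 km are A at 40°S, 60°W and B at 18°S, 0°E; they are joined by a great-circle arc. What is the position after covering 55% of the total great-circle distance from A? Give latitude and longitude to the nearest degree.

≈ 31°S, 23°W

The haversine formula gives a central angle δ ≈ 0.973 rad (55.7°) between the endpoints.
Interpolate at f = 0.55 with slerp weights a = sin((1−f)δ)/sin δ ≈ 0.513, b = sin(fδ)/sin δ ≈ 0.617.
p = a·p₁ + b·p₂ ≈ (0.783, -0.340, -0.520); φ = arcsin(p_z) ≈ -31.36°, λ = atan2(p_y, p_x) ≈ -23.48°.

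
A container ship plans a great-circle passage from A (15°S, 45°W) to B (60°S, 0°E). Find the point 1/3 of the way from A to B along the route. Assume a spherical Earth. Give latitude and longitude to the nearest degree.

≈ (32°S, 36°W)

Convert each endpoint to a unit vector on the sphere (x = cos φ cos λ, y = cos φ sin λ, z = sin φ).
The central angle between the endpoints is δ = arccos(p₁·p₂) ≈ 0.970 rad (55.6°).
Interpolate at f = 1/3 with slerp weights a = sin((1−f)δ)/sin δ ≈ 0.730, b = sin(fδ)/sin δ ≈ 0.385.
p = a·p₁ + b·p₂ ≈ (0.691, -0.499, -0.523); φ = arcsin(p_z) ≈ -31.50°, λ = atan2(p_y, p_x) ≈ -35.81°.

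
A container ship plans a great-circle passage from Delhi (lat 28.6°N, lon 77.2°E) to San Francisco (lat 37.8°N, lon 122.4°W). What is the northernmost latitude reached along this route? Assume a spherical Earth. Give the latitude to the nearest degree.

≈ 76°N

The great circle lies in the plane with unit normal n̂ = (p₁ × p₂)/|p₁ × p₂|.
Here n̂_z ≈ +0.249; the vertex latitude is φ_max = arccos|n̂_z| ≈ 75.6°.
Check via Clairaut: cos φ_max = |cos φ₁| · sin C = cos(28.6°)·sin(16.5°) ≈ 0.249, again giving ≈ 75.6°.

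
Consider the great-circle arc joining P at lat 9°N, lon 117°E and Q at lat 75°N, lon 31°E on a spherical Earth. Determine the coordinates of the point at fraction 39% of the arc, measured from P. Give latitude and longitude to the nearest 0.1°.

≈ lat 39.0°N, lon 106.9°E

From cos δ = sin φ₁ sin φ₂ + cos φ₁ cos φ₂ cos Δλ, the central angle is δ ≈ 1.401 rad (80.3°).
Interpolate at f = 0.39 with slerp weights a = sin((1−f)δ)/sin δ ≈ 0.765, b = sin(fδ)/sin δ ≈ 0.527.
p = a·p₁ + b·p₂ ≈ (-0.226, 0.744, 0.629); φ = arcsin(p_z) ≈ 38.97°, λ = atan2(p_y, p_x) ≈ 106.92°.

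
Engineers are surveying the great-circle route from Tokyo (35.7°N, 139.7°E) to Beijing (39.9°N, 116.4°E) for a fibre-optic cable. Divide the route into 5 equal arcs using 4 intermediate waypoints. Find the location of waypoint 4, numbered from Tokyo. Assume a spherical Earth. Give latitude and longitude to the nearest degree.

The haversine formula gives a central angle δ ≈ 0.329 rad (18.8°) between the endpoints.
Interpolate at f = 4/5 with slerp weights a = sin((1−f)δ)/sin δ ≈ 0.203, b = sin(fδ)/sin δ ≈ 0.805.
p = a·p₁ + b·p₂ ≈ (-0.401, 0.660, 0.635); φ = arcsin(p_z) ≈ 39.44°, λ = atan2(p_y, p_x) ≈ 121.26°.

≈ (39°N, 121°E)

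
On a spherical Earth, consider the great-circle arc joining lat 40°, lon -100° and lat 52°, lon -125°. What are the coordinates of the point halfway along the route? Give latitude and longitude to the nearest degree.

≈ lat 47°, lon -111°

From cos δ = sin φ₁ sin φ₂ + cos φ₁ cos φ₂ cos Δλ, the central angle is δ ≈ 0.365 rad (20.9°).
Interpolate at f = 1/2 with slerp weights a = sin((1−f)δ)/sin δ ≈ 0.508, b = sin(fδ)/sin δ ≈ 0.508.
p = a·p₁ + b·p₂ ≈ (-0.247, -0.640, 0.728); φ = arcsin(p_z) ≈ 46.68°, λ = atan2(p_y, p_x) ≈ -111.12°.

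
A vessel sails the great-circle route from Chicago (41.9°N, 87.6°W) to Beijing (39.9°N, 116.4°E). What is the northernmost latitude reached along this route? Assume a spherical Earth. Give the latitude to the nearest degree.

≈ 77°N

The great circle lies in the plane with unit normal n̂ = (p₁ × p₂)/|p₁ × p₂|.
Here n̂_z ≈ -0.233; the vertex latitude is φ_max = arccos|n̂_z| ≈ 76.5°.
Check via Clairaut: cos φ_max = |cos φ₁| · sin C = cos(41.9°)·sin(18.3°) ≈ 0.233, again giving ≈ 76.5°.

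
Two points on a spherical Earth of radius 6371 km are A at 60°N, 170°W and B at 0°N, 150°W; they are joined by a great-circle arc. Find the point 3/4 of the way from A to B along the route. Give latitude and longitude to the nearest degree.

≈ 15°N, 153°W

Write both endpoints as unit vectors p₁, p₂ with components (cos φ cos λ, cos φ sin λ, sin φ).
The central angle between the endpoints is δ = arccos(p₁·p₂) ≈ 1.082 rad (62.0°).
Interpolate at f = 3/4 with slerp weights a = sin((1−f)δ)/sin δ ≈ 0.303, b = sin(fδ)/sin δ ≈ 0.821.
p = a·p₁ + b·p₂ ≈ (-0.860, -0.437, 0.262); φ = arcsin(p_z) ≈ 15.19°, λ = atan2(p_y, p_x) ≈ -153.07°.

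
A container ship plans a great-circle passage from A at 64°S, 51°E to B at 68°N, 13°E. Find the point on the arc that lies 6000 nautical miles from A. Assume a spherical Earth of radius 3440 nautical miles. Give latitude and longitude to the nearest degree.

From cos δ = sin φ₁ sin φ₂ + cos φ₁ cos φ₂ cos Δλ, the central angle is δ ≈ 2.352 rad (134.7°). The total great-circle distance is δ·R ≈ 2.352 × 3440 ≈ 8090 nmi, so the target fraction is f = 6000/8090 ≈ 0.742.
Interpolate at f ≈ 0.742 with slerp weights a = sin((1−f)δ)/sin δ ≈ 0.804, b = sin(fδ)/sin δ ≈ 1.387.
p = a·p₁ + b·p₂ ≈ (0.728, 0.391, 0.563); φ = arcsin(p_z) ≈ 34.30°, λ = atan2(p_y, p_x) ≈ 28.22°.

≈ 34°N, 28°E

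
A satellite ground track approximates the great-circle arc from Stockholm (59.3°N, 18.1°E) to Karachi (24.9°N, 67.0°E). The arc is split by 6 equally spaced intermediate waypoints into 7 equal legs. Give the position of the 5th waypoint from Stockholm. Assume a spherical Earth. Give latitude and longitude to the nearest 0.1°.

From cos δ = sin φ₁ sin φ₂ + cos φ₁ cos φ₂ cos Δλ, the central angle is δ ≈ 0.841 rad (48.2°).
Interpolate at f = 5/7 with slerp weights a = sin((1−f)δ)/sin δ ≈ 0.319, b = sin(fδ)/sin δ ≈ 0.758.
p = a·p₁ + b·p₂ ≈ (0.424, 0.684, 0.594); φ = arcsin(p_z) ≈ 36.43°, λ = atan2(p_y, p_x) ≈ 58.22°.

≈ 36.4°N, 58.2°E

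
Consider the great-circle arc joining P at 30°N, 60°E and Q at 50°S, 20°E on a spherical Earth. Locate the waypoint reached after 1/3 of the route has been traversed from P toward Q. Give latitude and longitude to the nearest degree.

Convert each endpoint to a unit vector on the sphere (x = cos φ cos λ, y = cos φ sin λ, z = sin φ).
The central angle between the endpoints is δ = arccos(p₁·p₂) ≈ 1.527 rad (87.5°).
Interpolate at f = 1/3 with slerp weights a = sin((1−f)δ)/sin δ ≈ 0.852, b = sin(fδ)/sin δ ≈ 0.488.
p = a·p₁ + b·p₂ ≈ (0.664, 0.746, 0.052); φ = arcsin(p_z) ≈ 3.00°, λ = atan2(p_y, p_x) ≈ 48.35°.

≈ 3°N, 48°E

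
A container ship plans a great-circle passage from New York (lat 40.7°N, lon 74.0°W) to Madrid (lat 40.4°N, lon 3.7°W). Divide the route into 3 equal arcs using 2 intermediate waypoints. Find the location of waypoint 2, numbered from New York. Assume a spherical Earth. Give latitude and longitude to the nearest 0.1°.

≈ lat 45.6°N, lon 26.4°W

Convert each endpoint to a unit vector on the sphere (x = cos φ cos λ, y = cos φ sin λ, z = sin φ).
The central angle between the endpoints is δ = arccos(p₁·p₂) ≈ 0.906 rad (51.9°).
Interpolate at f = 2/3 with slerp weights a = sin((1−f)δ)/sin δ ≈ 0.378, b = sin(fδ)/sin δ ≈ 0.722.
p = a·p₁ + b·p₂ ≈ (0.627, -0.311, 0.714); φ = arcsin(p_z) ≈ 45.57°, λ = atan2(p_y, p_x) ≈ -26.36°.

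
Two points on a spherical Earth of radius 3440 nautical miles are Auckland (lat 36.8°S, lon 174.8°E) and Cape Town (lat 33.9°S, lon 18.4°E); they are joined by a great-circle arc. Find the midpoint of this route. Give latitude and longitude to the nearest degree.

Write both endpoints as unit vectors p₁, p₂ with components (cos φ cos λ, cos φ sin λ, sin φ).
The central angle between the endpoints is δ = arccos(p₁·p₂) ≈ 1.849 rad (106.0°).
Interpolate at f = 1/2 with slerp weights a = sin((1−f)δ)/sin δ ≈ 0.830, b = sin(fδ)/sin δ ≈ 0.830.
p = a·p₁ + b·p₂ ≈ (-0.008, 0.278, -0.961); φ = arcsin(p_z) ≈ -73.86°, λ = atan2(p_y, p_x) ≈ 91.69°.

≈ lat 74°S, lon 92°E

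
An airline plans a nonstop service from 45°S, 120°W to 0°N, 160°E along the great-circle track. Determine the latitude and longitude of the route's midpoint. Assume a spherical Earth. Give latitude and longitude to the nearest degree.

≈ 28°S, 168°W

From cos δ = sin φ₁ sin φ₂ + cos φ₁ cos φ₂ cos Δλ, the central angle is δ ≈ 1.448 rad (82.9°).
Interpolate at f = 1/2 with slerp weights a = sin((1−f)δ)/sin δ ≈ 0.667, b = sin(fδ)/sin δ ≈ 0.667.
p = a·p₁ + b·p₂ ≈ (-0.863, -0.180, -0.472); φ = arcsin(p_z) ≈ -28.16°, λ = atan2(p_y, p_x) ≈ -168.19°.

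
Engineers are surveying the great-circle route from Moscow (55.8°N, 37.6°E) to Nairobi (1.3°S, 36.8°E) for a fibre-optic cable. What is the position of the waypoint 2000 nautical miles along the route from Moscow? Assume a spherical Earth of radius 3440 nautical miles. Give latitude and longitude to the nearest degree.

Write both endpoints as unit vectors p₁, p₂ with components (cos φ cos λ, cos φ sin λ, sin φ).
The central angle between the endpoints is δ = arccos(p₁·p₂) ≈ 0.997 rad (57.1°). The total great-circle distance is δ·R ≈ 0.997 × 3440 ≈ 3428 nmi, so the target fraction is f = 2000/3428 ≈ 0.583.
Interpolate at f ≈ 0.583 with slerp weights a = sin((1−f)δ)/sin δ ≈ 0.480, b = sin(fδ)/sin δ ≈ 0.654.
p = a·p₁ + b·p₂ ≈ (0.738, 0.556, 0.383); φ = arcsin(p_z) ≈ 22.49°, λ = atan2(p_y, p_x) ≈ 37.03°.

≈ (22°N, 37°E)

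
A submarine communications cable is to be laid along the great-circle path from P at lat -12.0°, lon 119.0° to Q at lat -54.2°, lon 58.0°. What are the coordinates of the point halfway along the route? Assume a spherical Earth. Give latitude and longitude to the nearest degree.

The haversine formula gives a central angle δ ≈ 1.108 rad (63.5°) between the endpoints.
Interpolate at f = 1/2 with slerp weights a = sin((1−f)δ)/sin δ ≈ 0.588, b = sin(fδ)/sin δ ≈ 0.588.
p = a·p₁ + b·p₂ ≈ (-0.097, 0.795, -0.599); φ = arcsin(p_z) ≈ -36.81°, λ = atan2(p_y, p_x) ≈ 96.93°.

≈ lat -37°, lon 97°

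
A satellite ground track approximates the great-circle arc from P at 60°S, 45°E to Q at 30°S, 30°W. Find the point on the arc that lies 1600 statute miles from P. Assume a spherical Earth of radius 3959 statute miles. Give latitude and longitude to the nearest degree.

Convert each endpoint to a unit vector on the sphere (x = cos φ cos λ, y = cos φ sin λ, z = sin φ).
The central angle between the endpoints is δ = arccos(p₁·p₂) ≈ 0.994 rad (57.0°). The total great-circle distance is δ·R ≈ 0.994 × 3959 ≈ 3936 mi, so the target fraction is f = 1600/3936 ≈ 0.406.
Interpolate at f ≈ 0.406 with slerp weights a = sin((1−f)δ)/sin δ ≈ 0.664, b = sin(fδ)/sin δ ≈ 0.469.
p = a·p₁ + b·p₂ ≈ (0.586, 0.032, -0.809); φ = arcsin(p_z) ≈ -54.03°, λ = atan2(p_y, p_x) ≈ 3.08°.

≈ 54°S, 3°E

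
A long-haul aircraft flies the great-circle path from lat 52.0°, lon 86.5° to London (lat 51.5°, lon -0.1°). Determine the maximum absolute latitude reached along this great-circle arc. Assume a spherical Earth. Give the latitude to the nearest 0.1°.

The great circle lies in the plane with unit normal n̂ = (p₁ × p₂)/|p₁ × p₂|.
Here n̂_z ≈ -0.498; the vertex latitude is φ_max = arccos|n̂_z| ≈ 60.2°.
Check via Clairaut: cos φ_max = |cos φ₁| · sin C = cos(52.0°)·sin(53.9°) ≈ 0.498, again giving ≈ 60.2°.

≈ 60.2°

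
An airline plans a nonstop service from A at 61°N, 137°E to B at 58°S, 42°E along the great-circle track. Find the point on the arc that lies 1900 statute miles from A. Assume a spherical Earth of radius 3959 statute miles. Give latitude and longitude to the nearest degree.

The haversine formula gives a central angle δ ≈ 2.440 rad (139.8°) between the endpoints. The total great-circle distance is δ·R ≈ 2.440 × 3959 ≈ 9662 mi, so the target fraction is f = 1900/9662 ≈ 0.197.
Interpolate at f ≈ 0.197 with slerp weights a = sin((1−f)δ)/sin δ ≈ 1.434, b = sin(fδ)/sin δ ≈ 0.716.
p = a·p₁ + b·p₂ ≈ (-0.227, 0.728, 0.647); φ = arcsin(p_z) ≈ 40.33°, λ = atan2(p_y, p_x) ≈ 107.29°.

≈ 40°N, 107°E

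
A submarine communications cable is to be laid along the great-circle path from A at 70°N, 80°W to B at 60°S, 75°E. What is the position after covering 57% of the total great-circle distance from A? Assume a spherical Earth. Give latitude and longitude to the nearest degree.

Write both endpoints as unit vectors p₁, p₂ with components (cos φ cos λ, cos φ sin λ, sin φ).
The central angle between the endpoints is δ = arccos(p₁·p₂) ≈ 2.891 rad (165.6°).
Interpolate at f = 0.57 with slerp weights a = sin((1−f)δ)/sin δ ≈ 3.819, b = sin(fδ)/sin δ ≈ 4.022.
p = a·p₁ + b·p₂ ≈ (0.747, 0.656, 0.106); φ = arcsin(p_z) ≈ 6.08°, λ = atan2(p_y, p_x) ≈ 41.28°.

≈ 6°N, 41°E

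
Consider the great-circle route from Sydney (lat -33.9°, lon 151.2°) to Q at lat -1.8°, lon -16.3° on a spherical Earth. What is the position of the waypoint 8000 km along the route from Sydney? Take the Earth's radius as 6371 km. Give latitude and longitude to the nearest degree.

≈ lat -66°, lon 26°

From cos δ = sin φ₁ sin φ₂ + cos φ₁ cos φ₂ cos Δλ, the central angle is δ ≈ 2.486 rad (142.4°). The total great-circle distance is δ·R ≈ 2.486 × 6371 ≈ 15836 km, so the target fraction is f = 8000/15836 ≈ 0.505.
Interpolate at f ≈ 0.505 with slerp weights a = sin((1−f)δ)/sin δ ≈ 1.545, b = sin(fδ)/sin δ ≈ 1.559.
p = a·p₁ + b·p₂ ≈ (0.372, 0.181, -0.911); φ = arcsin(p_z) ≈ -65.60°, λ = atan2(p_y, p_x) ≈ 25.92°.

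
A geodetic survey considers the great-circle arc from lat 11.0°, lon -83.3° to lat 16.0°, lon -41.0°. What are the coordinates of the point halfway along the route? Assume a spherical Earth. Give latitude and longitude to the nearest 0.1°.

≈ lat 14.4°, lon -62.4°

Convert each endpoint to a unit vector on the sphere (x = cos φ cos λ, y = cos φ sin λ, z = sin φ).
The central angle between the endpoints is δ = arccos(p₁·p₂) ≈ 0.722 rad (41.4°).
Interpolate at f = 1/2 with slerp weights a = sin((1−f)δ)/sin δ ≈ 0.534, b = sin(fδ)/sin δ ≈ 0.534.
p = a·p₁ + b·p₂ ≈ (0.449, -0.858, 0.249); φ = arcsin(p_z) ≈ 14.44°, λ = atan2(p_y, p_x) ≈ -62.38°.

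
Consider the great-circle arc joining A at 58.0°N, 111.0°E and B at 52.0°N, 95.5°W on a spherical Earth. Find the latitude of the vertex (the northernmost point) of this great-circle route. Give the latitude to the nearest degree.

≈ 81°N

The great circle lies in the plane with unit normal n̂ = (p₁ × p₂)/|p₁ × p₂|.
Here n̂_z ≈ +0.157; the vertex latitude is φ_max = arccos|n̂_z| ≈ 81.0°.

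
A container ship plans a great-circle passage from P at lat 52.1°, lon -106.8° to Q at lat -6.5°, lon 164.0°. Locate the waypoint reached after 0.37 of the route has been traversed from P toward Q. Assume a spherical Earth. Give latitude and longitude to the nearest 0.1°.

≈ lat 38.2°, lon -153.5°

Write both endpoints as unit vectors p₁, p₂ with components (cos φ cos λ, cos φ sin λ, sin φ).
The central angle between the endpoints is δ = arccos(p₁·p₂) ≈ 1.652 rad (94.6°).
Interpolate at f = 0.37 with slerp weights a = sin((1−f)δ)/sin δ ≈ 0.866, b = sin(fδ)/sin δ ≈ 0.576.
p = a·p₁ + b·p₂ ≈ (-0.703, -0.351, 0.618); φ = arcsin(p_z) ≈ 38.16°, λ = atan2(p_y, p_x) ≈ -153.46°.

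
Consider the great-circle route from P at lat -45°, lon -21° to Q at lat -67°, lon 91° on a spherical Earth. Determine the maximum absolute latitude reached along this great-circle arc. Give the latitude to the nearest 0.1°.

The great circle lies in the plane with unit normal n̂ = (p₁ × p₂)/|p₁ × p₂|.
Here n̂_z ≈ +0.306; the vertex latitude is φ_max = arccos|n̂_z| ≈ 72.2°.

≈ -72.2°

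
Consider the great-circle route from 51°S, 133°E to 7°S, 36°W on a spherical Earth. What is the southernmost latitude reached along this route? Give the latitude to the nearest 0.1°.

≈ 82.0°S

The great circle lies in the plane with unit normal n̂ = (p₁ × p₂)/|p₁ × p₂|.
Here n̂_z ≈ -0.139; the vertex latitude is φ_max = arccos|n̂_z| ≈ 82.0°.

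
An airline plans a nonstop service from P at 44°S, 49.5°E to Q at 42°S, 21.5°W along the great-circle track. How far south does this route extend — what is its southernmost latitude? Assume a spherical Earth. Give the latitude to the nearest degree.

The great circle lies in the plane with unit normal n̂ = (p₁ × p₂)/|p₁ × p₂|.
Here n̂_z ≈ -0.657; the vertex latitude is φ_max = arccos|n̂_z| ≈ 48.9°.
Check via Clairaut: cos φ_max = |cos φ₁| · sin C = cos(44.0°)·sin(114.0°) ≈ 0.657, again giving ≈ 48.9°.

≈ 49°S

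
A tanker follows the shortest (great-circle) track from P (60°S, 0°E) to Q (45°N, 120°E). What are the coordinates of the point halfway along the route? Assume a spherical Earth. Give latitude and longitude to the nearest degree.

≈ (14°S, 77°E)

Convert each endpoint to a unit vector on the sphere (x = cos φ cos λ, y = cos φ sin λ, z = sin φ).
The central angle between the endpoints is δ = arccos(p₁·p₂) ≈ 2.480 rad (142.1°).
Interpolate at f = 1/2 with slerp weights a = sin((1−f)δ)/sin δ ≈ 1.540, b = sin(fδ)/sin δ ≈ 1.540.
p = a·p₁ + b·p₂ ≈ (0.226, 0.943, -0.245); φ = arcsin(p_z) ≈ -14.17°, λ = atan2(p_y, p_x) ≈ 76.55°.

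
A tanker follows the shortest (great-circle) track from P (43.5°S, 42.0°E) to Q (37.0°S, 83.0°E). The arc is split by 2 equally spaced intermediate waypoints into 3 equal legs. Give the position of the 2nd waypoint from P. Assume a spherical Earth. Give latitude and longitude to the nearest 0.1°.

Convert each endpoint to a unit vector on the sphere (x = cos φ cos λ, y = cos φ sin λ, z = sin φ).
The central angle between the endpoints is δ = arccos(p₁·p₂) ≈ 0.552 rad (31.6°).
Interpolate at f = 2/3 with slerp weights a = sin((1−f)δ)/sin δ ≈ 0.349, b = sin(fδ)/sin δ ≈ 0.686.
p = a·p₁ + b·p₂ ≈ (0.255, 0.713, -0.653); φ = arcsin(p_z) ≈ -40.77°, λ = atan2(p_y, p_x) ≈ 70.34°.

≈ (40.8°S, 70.3°E)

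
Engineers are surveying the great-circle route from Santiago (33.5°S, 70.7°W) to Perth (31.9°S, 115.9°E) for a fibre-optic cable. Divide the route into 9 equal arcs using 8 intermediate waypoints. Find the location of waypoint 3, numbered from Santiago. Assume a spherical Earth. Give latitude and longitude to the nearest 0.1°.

Convert each endpoint to a unit vector on the sphere (x = cos φ cos λ, y = cos φ sin λ, z = sin φ).
The central angle between the endpoints is δ = arccos(p₁·p₂) ≈ 1.995 rad (114.3°).
Interpolate at f = 3/9 with slerp weights a = sin((1−f)δ)/sin δ ≈ 1.066, b = sin(fδ)/sin δ ≈ 0.677.
p = a·p₁ + b·p₂ ≈ (0.043, -0.322, -0.946); φ = arcsin(p_z) ≈ -71.07°, λ = atan2(p_y, p_x) ≈ -82.45°.

≈ 71.1°S, 82.5°W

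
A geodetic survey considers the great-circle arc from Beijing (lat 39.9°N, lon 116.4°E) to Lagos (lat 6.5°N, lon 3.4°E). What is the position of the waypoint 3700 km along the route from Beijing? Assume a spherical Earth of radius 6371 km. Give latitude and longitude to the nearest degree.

≈ lat 43°N, lon 72°E

From cos δ = sin φ₁ sin φ₂ + cos φ₁ cos φ₂ cos Δλ, the central angle is δ ≈ 1.798 rad (103.0°). The total great-circle distance is δ·R ≈ 1.798 × 6371 ≈ 11455 km, so the target fraction is f = 3700/11455 ≈ 0.323.
Interpolate at f ≈ 0.323 with slerp weights a = sin((1−f)δ)/sin δ ≈ 0.963, b = sin(fδ)/sin δ ≈ 0.563.
p = a·p₁ + b·p₂ ≈ (0.230, 0.695, 0.681); φ = arcsin(p_z) ≈ 42.95°, λ = atan2(p_y, p_x) ≈ 71.68°.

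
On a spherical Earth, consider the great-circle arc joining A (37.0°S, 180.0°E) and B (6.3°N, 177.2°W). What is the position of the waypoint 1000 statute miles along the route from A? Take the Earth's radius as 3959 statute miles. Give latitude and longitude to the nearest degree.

≈ (23°S, 179°W)

From cos δ = sin φ₁ sin φ₂ + cos φ₁ cos φ₂ cos Δλ, the central angle is δ ≈ 0.757 rad (43.4°). The total great-circle distance is δ·R ≈ 0.757 × 3959 ≈ 2997 mi, so the target fraction is f = 1000/2997 ≈ 0.334.
Interpolate at f ≈ 0.334 with slerp weights a = sin((1−f)δ)/sin δ ≈ 0.704, b = sin(fδ)/sin δ ≈ 0.364.
p = a·p₁ + b·p₂ ≈ (-0.923, -0.018, -0.384); φ = arcsin(p_z) ≈ -22.56°, λ = atan2(p_y, p_x) ≈ -178.90°.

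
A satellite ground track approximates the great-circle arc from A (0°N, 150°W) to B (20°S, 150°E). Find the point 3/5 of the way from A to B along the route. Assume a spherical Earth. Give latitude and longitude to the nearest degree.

≈ (14°S, 175°E)

Convert each endpoint to a unit vector on the sphere (x = cos φ cos λ, y = cos φ sin λ, z = sin φ).
The central angle between the endpoints is δ = arccos(p₁·p₂) ≈ 1.082 rad (62.0°).
Interpolate at f = 3/5 with slerp weights a = sin((1−f)δ)/sin δ ≈ 0.475, b = sin(fδ)/sin δ ≈ 0.685.
p = a·p₁ + b·p₂ ≈ (-0.969, 0.084, -0.234); φ = arcsin(p_z) ≈ -13.54°, λ = atan2(p_y, p_x) ≈ 175.03°.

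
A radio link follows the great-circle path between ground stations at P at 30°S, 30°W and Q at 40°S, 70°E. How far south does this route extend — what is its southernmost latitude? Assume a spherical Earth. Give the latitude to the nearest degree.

The great circle lies in the plane with unit normal n̂ = (p₁ × p₂)/|p₁ × p₂|.
Here n̂_z ≈ +0.668; the vertex latitude is φ_max = arccos|n̂_z| ≈ 48.1°.
Check via Clairaut: cos φ_max = |cos φ₁| · sin C = cos(30.0°)·sin(129.6°) ≈ 0.668, again giving ≈ 48.1°.

≈ 48°S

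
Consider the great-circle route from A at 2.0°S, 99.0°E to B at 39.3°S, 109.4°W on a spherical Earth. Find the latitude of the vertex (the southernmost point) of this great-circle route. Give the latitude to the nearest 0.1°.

The great circle lies in the plane with unit normal n̂ = (p₁ × p₂)/|p₁ × p₂|.
Here n̂_z ≈ +0.489; the vertex latitude is φ_max = arccos|n̂_z| ≈ 60.8°.
Check via Clairaut: cos φ_max = |cos φ₁| · sin C = cos(2.0°)·sin(150.7°) ≈ 0.489, again giving ≈ 60.8°.

≈ 60.8°S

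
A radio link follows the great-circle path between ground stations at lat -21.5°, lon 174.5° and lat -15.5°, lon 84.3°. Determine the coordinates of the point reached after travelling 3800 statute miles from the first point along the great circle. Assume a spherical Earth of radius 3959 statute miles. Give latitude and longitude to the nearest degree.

≈ lat -24°, lon 115°

The haversine formula gives a central angle δ ≈ 1.476 rad (84.6°) between the endpoints. The total great-circle distance is δ·R ≈ 1.476 × 3959 ≈ 5843 mi, so the target fraction is f = 3800/5843 ≈ 0.650.
Interpolate at f ≈ 0.650 with slerp weights a = sin((1−f)δ)/sin δ ≈ 0.496, b = sin(fδ)/sin δ ≈ 0.823.
p = a·p₁ + b·p₂ ≈ (-0.380, 0.833, -0.402); φ = arcsin(p_z) ≈ -23.67°, λ = atan2(p_y, p_x) ≈ 114.53°.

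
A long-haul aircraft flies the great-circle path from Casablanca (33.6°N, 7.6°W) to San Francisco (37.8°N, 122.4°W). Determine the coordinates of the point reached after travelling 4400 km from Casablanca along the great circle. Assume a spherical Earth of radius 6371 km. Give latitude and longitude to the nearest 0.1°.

Convert each endpoint to a unit vector on the sphere (x = cos φ cos λ, y = cos φ sin λ, z = sin φ).
The central angle between the endpoints is δ = arccos(p₁·p₂) ≈ 1.508 rad (86.4°). The total great-circle distance is δ·R ≈ 1.508 × 6371 ≈ 9605 km, so the target fraction is f = 4400/9605 ≈ 0.458.
Interpolate at f ≈ 0.458 with slerp weights a = sin((1−f)δ)/sin δ ≈ 0.731, b = sin(fδ)/sin δ ≈ 0.638.
p = a·p₁ + b·p₂ ≈ (0.333, -0.506, 0.795); φ = arcsin(p_z) ≈ 52.70°, λ = atan2(p_y, p_x) ≈ -56.67°.

≈ 52.7°N, 56.7°W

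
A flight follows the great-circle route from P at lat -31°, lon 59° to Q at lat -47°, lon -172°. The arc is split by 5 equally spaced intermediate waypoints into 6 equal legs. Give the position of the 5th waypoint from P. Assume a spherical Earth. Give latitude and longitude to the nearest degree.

≈ lat -57°, lon 170°

The haversine formula gives a central angle δ ≈ 1.562 rad (89.5°) between the endpoints.
Interpolate at f = 5/6 with slerp weights a = sin((1−f)δ)/sin δ ≈ 0.257, b = sin(fδ)/sin δ ≈ 0.964.
p = a·p₁ + b·p₂ ≈ (-0.537, 0.098, -0.838); φ = arcsin(p_z) ≈ -56.89°, λ = atan2(p_y, p_x) ≈ 169.70°.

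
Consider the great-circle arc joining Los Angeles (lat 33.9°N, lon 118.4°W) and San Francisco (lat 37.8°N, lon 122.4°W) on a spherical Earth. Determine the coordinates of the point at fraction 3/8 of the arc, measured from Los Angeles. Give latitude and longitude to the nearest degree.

Convert each endpoint to a unit vector on the sphere (x = cos φ cos λ, y = cos φ sin λ, z = sin φ).
The central angle between the endpoints is δ = arccos(p₁·p₂) ≈ 0.088 rad (5.1°).
Interpolate at f = 3/8 with slerp weights a = sin((1−f)δ)/sin δ ≈ 0.625, b = sin(fδ)/sin δ ≈ 0.375.
p = a·p₁ + b·p₂ ≈ (-0.406, -0.707, 0.579); φ = arcsin(p_z) ≈ 35.38°, λ = atan2(p_y, p_x) ≈ -119.85°.

≈ lat 35°N, lon 120°W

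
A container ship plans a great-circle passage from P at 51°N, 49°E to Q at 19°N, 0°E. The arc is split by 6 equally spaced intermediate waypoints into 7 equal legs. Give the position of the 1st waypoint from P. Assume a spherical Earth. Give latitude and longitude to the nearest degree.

≈ 48°N, 39°E

Write both endpoints as unit vectors p₁, p₂ with components (cos φ cos λ, cos φ sin λ, sin φ).
The central angle between the endpoints is δ = arccos(p₁·p₂) ≈ 0.872 rad (50.0°).
Interpolate at f = 1/7 with slerp weights a = sin((1−f)δ)/sin δ ≈ 0.888, b = sin(fδ)/sin δ ≈ 0.162.
p = a·p₁ + b·p₂ ≈ (0.520, 0.422, 0.743); φ = arcsin(p_z) ≈ 47.97°, λ = atan2(p_y, p_x) ≈ 39.04°.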